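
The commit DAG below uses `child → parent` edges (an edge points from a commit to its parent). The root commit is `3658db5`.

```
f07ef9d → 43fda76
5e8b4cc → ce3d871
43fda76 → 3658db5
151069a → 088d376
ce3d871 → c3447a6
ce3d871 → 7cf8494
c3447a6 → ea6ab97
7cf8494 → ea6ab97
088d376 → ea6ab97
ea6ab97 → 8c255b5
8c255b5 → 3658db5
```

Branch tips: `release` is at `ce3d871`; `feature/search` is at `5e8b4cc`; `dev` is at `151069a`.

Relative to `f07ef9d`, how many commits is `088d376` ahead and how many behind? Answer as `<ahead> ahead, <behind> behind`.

3 ahead, 2 behind

Reachable from 088d376: {088d376, 3658db5, 8c255b5, ea6ab97}.
Reachable from f07ef9d: {3658db5, 43fda76, f07ef9d}.
Only in 088d376's history (ahead): {088d376, 8c255b5, ea6ab97} — 3.
Only in f07ef9d's history (behind): {43fda76, f07ef9d} — 2.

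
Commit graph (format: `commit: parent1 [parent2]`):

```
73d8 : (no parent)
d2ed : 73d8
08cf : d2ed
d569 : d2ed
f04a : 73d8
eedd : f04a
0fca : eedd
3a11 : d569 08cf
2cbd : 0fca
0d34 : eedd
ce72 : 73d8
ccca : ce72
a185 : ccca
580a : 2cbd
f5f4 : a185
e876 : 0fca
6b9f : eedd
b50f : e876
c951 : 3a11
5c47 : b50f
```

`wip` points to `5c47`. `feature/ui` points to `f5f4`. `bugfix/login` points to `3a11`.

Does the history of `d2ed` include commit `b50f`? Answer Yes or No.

Ancestors of d2ed: {73d8, d2ed}.
b50f is not in that set, so it is not an ancestor of d2ed.

No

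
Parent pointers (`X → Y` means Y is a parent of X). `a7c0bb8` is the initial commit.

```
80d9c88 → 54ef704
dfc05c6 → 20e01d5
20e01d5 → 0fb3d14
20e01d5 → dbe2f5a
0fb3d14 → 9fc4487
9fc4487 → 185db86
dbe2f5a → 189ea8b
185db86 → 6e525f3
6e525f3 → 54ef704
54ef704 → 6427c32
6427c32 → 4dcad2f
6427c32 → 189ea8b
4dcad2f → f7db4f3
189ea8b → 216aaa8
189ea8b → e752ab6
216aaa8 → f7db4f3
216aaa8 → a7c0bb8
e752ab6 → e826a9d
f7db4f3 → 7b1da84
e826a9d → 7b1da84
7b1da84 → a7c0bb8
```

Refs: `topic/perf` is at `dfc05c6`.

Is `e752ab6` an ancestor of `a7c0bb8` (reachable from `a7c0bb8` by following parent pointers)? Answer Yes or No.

No

Ancestors of a7c0bb8: {a7c0bb8}.
e752ab6 is not in that set, so it is not an ancestor of a7c0bb8.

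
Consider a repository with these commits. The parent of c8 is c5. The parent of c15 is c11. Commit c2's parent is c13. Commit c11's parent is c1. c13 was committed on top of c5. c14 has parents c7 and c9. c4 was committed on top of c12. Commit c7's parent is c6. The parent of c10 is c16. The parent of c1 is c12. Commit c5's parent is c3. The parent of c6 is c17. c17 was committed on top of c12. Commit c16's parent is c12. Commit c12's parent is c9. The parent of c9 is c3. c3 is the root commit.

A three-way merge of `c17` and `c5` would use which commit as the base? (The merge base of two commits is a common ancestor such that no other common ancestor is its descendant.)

Ancestors of c17: {c12, c17, c3, c9}.
Ancestors of c5: {c3, c5}.
Common ancestors: {c3}.
The only common ancestor is c3, so it is the merge base.

c3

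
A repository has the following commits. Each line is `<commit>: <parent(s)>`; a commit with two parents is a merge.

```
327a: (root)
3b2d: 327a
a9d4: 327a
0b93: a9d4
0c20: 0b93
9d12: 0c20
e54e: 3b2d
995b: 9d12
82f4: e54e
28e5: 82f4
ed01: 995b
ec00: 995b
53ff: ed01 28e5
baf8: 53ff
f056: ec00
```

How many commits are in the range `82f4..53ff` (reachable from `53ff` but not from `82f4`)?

Reachable from 53ff: {0b93, 0c20, 28e5, 327a, 3b2d, 53ff, 82f4, 995b, 9d12, a9d4, e54e, ed01}.
Reachable from 82f4: {327a, 3b2d, 82f4, e54e}.
In 53ff's history but not 82f4's: {0b93, 0c20, 28e5, 53ff, 995b, 9d12, a9d4, ed01} — 8 commits.

8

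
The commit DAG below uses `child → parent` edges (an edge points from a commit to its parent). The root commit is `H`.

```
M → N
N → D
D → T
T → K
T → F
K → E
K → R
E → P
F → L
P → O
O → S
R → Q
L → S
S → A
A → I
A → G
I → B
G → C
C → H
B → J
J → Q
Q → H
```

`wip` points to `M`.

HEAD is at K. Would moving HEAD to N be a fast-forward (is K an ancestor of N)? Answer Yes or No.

A fast-forward from K to N is possible iff K is an ancestor of N.
Ancestors of N: {A, B, C, D, E, F, G, H, I, J, K, L, N, O, P, Q, R, S, T}.
K is among them, so fast-forward is possible.

Yes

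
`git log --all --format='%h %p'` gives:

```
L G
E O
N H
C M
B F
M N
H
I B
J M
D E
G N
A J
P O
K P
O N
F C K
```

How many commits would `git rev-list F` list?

Walking parent pointers from F: reachable set = {C, F, H, K, M, N, O, P}.
That is 8 commits.

8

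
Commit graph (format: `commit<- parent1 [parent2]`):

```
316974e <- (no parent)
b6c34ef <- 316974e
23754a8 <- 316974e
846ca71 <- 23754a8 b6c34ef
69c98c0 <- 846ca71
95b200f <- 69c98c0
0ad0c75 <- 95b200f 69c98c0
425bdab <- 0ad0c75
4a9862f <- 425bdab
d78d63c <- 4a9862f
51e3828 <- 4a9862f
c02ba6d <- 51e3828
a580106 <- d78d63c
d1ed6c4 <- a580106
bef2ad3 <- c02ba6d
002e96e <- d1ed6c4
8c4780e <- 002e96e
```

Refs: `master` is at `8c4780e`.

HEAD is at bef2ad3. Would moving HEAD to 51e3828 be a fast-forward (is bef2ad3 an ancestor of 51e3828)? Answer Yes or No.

A fast-forward from bef2ad3 to 51e3828 is possible iff bef2ad3 is an ancestor of 51e3828.
Ancestors of 51e3828: {0ad0c75, 23754a8, 316974e, 425bdab, 4a9862f, 51e3828, 69c98c0, 846ca71, 95b200f, b6c34ef}.
bef2ad3 is not among them, so fast-forward is not possible.

No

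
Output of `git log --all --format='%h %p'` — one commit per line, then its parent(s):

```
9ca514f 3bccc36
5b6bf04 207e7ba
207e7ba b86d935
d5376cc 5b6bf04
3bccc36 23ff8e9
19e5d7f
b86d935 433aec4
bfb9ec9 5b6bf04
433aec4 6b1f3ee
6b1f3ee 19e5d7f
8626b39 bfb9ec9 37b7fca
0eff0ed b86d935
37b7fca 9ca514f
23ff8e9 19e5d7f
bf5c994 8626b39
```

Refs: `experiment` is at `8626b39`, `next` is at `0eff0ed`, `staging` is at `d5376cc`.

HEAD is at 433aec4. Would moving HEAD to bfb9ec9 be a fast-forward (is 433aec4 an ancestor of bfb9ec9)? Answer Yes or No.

Yes

A fast-forward from 433aec4 to bfb9ec9 is possible iff 433aec4 is an ancestor of bfb9ec9.
Ancestors of bfb9ec9: {19e5d7f, 207e7ba, 433aec4, 5b6bf04, 6b1f3ee, b86d935, bfb9ec9}.
433aec4 is among them, so fast-forward is possible.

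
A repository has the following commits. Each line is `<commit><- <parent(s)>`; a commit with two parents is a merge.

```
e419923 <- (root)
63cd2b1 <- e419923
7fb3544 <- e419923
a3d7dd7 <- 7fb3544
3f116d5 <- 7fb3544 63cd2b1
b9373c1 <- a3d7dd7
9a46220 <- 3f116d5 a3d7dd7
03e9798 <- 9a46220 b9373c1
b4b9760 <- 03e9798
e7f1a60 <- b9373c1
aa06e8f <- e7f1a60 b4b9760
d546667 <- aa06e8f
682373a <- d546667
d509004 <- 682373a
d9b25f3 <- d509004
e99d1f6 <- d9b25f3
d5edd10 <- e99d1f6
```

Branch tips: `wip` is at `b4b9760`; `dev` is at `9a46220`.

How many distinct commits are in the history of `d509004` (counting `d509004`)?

14

Walking parent pointers from d509004: reachable set = {03e9798, 3f116d5, 63cd2b1, 682373a, 7fb3544, 9a46220, a3d7dd7, aa06e8f, b4b9760, b9373c1, d509004, d546667, e419923, e7f1a60}.
That is 14 commits.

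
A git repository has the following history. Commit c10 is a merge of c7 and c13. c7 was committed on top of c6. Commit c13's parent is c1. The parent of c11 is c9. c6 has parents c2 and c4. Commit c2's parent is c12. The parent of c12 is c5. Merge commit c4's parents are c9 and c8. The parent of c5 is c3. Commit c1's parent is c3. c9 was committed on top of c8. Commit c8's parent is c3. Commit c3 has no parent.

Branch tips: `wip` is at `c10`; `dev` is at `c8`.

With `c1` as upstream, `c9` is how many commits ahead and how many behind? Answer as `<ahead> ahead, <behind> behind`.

2 ahead, 1 behind

Reachable from c9: {c3, c8, c9}.
Reachable from c1: {c1, c3}.
Only in c9's history (ahead): {c8, c9} — 2.
Only in c1's history (behind): {c1} — 1.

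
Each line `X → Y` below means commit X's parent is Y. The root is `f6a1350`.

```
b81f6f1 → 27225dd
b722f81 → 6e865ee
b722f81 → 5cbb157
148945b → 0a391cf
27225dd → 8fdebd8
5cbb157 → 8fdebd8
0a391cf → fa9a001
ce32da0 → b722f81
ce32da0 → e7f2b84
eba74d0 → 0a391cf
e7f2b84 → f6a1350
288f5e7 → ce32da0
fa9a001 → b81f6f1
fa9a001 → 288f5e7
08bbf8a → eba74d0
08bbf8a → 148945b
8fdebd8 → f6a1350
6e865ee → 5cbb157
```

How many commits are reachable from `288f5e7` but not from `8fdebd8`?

6

Reachable from 288f5e7: {288f5e7, 5cbb157, 6e865ee, 8fdebd8, b722f81, ce32da0, e7f2b84, f6a1350}.
Reachable from 8fdebd8: {8fdebd8, f6a1350}.
In 288f5e7's history but not 8fdebd8's: {288f5e7, 5cbb157, 6e865ee, b722f81, ce32da0, e7f2b84} — 6 commits.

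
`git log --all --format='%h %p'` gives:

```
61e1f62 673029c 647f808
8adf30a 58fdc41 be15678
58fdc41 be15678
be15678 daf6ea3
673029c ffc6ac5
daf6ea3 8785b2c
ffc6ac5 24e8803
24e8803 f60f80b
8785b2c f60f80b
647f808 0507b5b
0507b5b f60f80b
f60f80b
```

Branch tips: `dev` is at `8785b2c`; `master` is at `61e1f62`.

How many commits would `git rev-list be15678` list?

Walking parent pointers from be15678: reachable set = {8785b2c, be15678, daf6ea3, f60f80b}.
That is 4 commits.

4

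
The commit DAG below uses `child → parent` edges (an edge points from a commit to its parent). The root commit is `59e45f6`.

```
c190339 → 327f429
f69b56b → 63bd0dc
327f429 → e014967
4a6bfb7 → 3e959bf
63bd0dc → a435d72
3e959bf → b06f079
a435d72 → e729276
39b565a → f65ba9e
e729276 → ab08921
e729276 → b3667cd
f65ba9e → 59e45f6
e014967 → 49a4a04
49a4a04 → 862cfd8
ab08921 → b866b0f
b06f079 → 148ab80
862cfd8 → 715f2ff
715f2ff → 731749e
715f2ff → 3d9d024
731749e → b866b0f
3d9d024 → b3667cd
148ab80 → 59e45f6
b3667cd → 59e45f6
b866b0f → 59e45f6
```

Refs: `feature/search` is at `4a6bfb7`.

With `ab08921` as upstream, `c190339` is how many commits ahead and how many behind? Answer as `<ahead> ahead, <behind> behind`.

9 ahead, 1 behind

Reachable from c190339: {327f429, 3d9d024, 49a4a04, 59e45f6, 715f2ff, 731749e, 862cfd8, b3667cd, b866b0f, c190339, e014967}.
Reachable from ab08921: {59e45f6, ab08921, b866b0f}.
Only in c190339's history (ahead): {327f429, 3d9d024, 49a4a04, 715f2ff, 731749e, 862cfd8, b3667cd, c190339, e014967} — 9.
Only in ab08921's history (behind): {ab08921} — 1.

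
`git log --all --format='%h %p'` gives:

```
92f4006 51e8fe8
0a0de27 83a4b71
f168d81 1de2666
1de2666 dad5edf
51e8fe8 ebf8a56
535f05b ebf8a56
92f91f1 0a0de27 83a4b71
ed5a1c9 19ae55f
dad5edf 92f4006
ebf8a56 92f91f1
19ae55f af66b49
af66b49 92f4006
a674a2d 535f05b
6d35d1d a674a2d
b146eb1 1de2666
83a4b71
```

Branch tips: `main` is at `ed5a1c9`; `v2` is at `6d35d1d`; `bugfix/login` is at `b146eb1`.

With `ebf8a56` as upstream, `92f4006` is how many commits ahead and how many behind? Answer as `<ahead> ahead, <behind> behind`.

2 ahead, 0 behind

Reachable from 92f4006: {0a0de27, 51e8fe8, 83a4b71, 92f4006, 92f91f1, ebf8a56}.
Reachable from ebf8a56: {0a0de27, 83a4b71, 92f91f1, ebf8a56}.
Only in 92f4006's history (ahead): {51e8fe8, 92f4006} — 2.
Only in ebf8a56's history (behind): {} — 0.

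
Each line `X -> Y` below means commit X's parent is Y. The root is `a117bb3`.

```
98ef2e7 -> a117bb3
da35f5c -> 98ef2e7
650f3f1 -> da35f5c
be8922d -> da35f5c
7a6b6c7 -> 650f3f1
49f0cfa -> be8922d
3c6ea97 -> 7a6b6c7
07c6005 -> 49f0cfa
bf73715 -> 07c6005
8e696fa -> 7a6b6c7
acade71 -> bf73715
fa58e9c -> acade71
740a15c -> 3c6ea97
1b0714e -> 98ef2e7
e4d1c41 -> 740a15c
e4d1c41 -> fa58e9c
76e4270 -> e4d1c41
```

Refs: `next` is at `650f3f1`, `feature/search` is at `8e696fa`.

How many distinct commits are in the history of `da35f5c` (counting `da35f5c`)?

3

Walking parent pointers from da35f5c: reachable set = {98ef2e7, a117bb3, da35f5c}.
That is 3 commits.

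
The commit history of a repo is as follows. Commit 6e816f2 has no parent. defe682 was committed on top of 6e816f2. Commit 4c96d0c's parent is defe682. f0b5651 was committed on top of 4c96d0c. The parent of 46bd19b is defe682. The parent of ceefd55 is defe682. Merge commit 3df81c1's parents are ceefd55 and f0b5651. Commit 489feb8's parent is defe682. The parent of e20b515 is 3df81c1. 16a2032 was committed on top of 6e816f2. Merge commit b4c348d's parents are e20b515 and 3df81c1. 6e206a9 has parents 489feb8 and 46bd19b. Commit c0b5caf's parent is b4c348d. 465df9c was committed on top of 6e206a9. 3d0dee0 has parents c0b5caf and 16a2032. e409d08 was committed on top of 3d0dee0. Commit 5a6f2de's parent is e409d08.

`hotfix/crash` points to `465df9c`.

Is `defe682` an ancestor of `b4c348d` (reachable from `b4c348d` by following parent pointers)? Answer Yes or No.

Yes

Ancestors of b4c348d (commits reachable by following parents): {3df81c1, 4c96d0c, 6e816f2, b4c348d, ceefd55, defe682, e20b515, f0b5651}.
defe682 is in that set, so it is an ancestor of b4c348d.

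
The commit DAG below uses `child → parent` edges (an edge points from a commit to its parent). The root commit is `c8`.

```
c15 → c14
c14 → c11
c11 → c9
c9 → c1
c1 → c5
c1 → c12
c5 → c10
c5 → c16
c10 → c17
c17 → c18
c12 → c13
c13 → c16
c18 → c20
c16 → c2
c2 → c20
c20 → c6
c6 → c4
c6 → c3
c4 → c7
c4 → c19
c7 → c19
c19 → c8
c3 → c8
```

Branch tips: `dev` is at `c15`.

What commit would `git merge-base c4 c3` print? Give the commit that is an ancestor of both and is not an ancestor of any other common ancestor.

c8

Ancestors of c4: {c19, c4, c7, c8}.
Ancestors of c3: {c3, c8}.
Common ancestors: {c8}.
The only common ancestor is c8, so it is the merge base.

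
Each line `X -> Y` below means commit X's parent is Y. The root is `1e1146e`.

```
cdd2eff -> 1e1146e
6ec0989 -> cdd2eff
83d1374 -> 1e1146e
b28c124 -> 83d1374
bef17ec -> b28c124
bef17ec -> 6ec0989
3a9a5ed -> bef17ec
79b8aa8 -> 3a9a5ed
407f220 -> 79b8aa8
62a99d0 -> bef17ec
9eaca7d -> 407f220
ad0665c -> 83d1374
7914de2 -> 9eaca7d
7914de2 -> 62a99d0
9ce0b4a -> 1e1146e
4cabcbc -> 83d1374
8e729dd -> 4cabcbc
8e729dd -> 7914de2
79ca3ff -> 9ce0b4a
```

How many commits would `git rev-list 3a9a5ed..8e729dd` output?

7

Reachable from 8e729dd: {1e1146e, 3a9a5ed, 407f220, 4cabcbc, 62a99d0, 6ec0989, 7914de2, 79b8aa8, 83d1374, 8e729dd, 9eaca7d, b28c124, bef17ec, cdd2eff}.
Reachable from 3a9a5ed: {1e1146e, 3a9a5ed, 6ec0989, 83d1374, b28c124, bef17ec, cdd2eff}.
In 8e729dd's history but not 3a9a5ed's: {407f220, 4cabcbc, 62a99d0, 7914de2, 79b8aa8, 8e729dd, 9eaca7d} — 7 commits.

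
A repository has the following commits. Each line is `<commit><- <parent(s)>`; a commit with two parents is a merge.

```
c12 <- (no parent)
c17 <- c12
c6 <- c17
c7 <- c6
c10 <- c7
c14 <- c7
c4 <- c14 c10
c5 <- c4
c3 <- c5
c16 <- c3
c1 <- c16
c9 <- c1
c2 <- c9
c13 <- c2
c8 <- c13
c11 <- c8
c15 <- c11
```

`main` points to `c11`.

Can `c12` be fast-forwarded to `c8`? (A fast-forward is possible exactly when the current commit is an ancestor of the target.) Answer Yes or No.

Yes

A fast-forward from c12 to c8 is possible iff c12 is an ancestor of c8.
Ancestors of c8: {c1, c10, c12, c13, c14, c16, c17, c2, c3, c4, c5, c6, c7, c8, c9}.
c12 is among them, so fast-forward is possible.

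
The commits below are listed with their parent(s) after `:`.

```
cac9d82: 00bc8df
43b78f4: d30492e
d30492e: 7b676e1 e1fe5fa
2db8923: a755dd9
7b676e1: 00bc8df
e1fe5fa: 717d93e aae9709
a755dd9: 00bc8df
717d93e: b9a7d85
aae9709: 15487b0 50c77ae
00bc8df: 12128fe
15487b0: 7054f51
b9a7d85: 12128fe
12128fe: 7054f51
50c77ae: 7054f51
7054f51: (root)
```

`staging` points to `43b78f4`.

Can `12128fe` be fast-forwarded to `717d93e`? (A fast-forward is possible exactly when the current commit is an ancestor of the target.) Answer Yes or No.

A fast-forward from 12128fe to 717d93e is possible iff 12128fe is an ancestor of 717d93e.
Ancestors of 717d93e: {12128fe, 7054f51, 717d93e, b9a7d85}.
12128fe is among them, so fast-forward is possible.

Yes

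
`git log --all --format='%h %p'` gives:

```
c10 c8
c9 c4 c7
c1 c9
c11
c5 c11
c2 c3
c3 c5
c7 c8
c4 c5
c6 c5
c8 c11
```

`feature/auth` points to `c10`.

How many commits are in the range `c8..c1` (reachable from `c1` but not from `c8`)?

5

Reachable from c1: {c1, c11, c4, c5, c7, c8, c9}.
Reachable from c8: {c11, c8}.
In c1's history but not c8's: {c1, c4, c5, c7, c9} — 5 commits.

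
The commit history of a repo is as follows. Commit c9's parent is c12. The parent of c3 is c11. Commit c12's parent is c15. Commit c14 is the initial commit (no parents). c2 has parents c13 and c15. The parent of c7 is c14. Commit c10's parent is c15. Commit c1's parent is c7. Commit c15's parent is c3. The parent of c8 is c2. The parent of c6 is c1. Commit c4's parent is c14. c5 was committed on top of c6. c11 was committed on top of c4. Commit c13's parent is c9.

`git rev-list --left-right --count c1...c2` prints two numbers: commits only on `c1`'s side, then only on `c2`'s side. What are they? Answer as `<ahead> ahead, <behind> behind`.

2 ahead, 8 behind

Reachable from c1: {c1, c14, c7}.
Reachable from c2: {c11, c12, c13, c14, c15, c2, c3, c4, c9}.
Only in c1's history (ahead): {c1, c7} — 2.
Only in c2's history (behind): {c11, c12, c13, c15, c2, c3, c4, c9} — 8.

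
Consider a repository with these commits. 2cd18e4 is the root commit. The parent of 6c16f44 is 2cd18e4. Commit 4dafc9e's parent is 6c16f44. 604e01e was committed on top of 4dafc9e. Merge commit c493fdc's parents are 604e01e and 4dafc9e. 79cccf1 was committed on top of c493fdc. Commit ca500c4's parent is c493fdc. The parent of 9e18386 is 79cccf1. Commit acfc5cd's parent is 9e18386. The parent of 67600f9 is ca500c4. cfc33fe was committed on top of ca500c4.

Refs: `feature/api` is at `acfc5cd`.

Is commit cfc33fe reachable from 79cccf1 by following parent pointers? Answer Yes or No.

No

Ancestors of 79cccf1: {2cd18e4, 4dafc9e, 604e01e, 6c16f44, 79cccf1, c493fdc}.
cfc33fe is not in that set, so it is not an ancestor of 79cccf1.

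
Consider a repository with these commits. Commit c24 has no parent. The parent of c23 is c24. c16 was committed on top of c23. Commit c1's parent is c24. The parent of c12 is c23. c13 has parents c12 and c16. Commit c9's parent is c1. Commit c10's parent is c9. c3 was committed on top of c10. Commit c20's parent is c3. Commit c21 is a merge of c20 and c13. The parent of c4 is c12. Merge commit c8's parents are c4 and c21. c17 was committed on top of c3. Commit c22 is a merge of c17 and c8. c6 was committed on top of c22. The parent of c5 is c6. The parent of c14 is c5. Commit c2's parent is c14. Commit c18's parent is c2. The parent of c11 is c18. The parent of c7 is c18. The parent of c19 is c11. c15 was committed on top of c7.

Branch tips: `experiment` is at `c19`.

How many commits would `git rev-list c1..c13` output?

Reachable from c13: {c12, c13, c16, c23, c24}.
Reachable from c1: {c1, c24}.
In c13's history but not c1's: {c12, c13, c16, c23} — 4 commits.

4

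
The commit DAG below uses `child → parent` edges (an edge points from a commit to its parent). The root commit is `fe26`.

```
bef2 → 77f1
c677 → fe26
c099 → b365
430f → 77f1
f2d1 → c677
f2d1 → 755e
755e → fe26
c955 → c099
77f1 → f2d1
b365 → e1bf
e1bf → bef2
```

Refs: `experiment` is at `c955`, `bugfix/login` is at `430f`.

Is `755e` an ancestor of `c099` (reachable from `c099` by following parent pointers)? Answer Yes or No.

Ancestors of c099 (commits reachable by following parents): {755e, 77f1, b365, bef2, c099, c677, e1bf, f2d1, fe26}.
755e is in that set, so it is an ancestor of c099.

Yes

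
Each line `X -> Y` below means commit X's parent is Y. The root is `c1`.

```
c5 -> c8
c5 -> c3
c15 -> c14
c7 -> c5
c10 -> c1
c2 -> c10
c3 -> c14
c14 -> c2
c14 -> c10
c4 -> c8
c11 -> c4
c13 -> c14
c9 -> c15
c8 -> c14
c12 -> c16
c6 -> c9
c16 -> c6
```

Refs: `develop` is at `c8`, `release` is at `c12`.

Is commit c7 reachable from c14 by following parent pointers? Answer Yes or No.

Ancestors of c14: {c1, c10, c14, c2}.
c7 is not in that set, so it is not an ancestor of c14.

No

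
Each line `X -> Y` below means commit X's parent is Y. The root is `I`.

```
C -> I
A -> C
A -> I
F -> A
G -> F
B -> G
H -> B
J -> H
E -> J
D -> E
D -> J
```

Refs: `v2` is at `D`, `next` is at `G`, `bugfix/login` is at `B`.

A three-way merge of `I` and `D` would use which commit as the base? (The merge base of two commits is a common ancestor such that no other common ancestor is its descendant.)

Ancestors of I: {I}.
Ancestors of D: {A, B, C, D, E, F, G, H, I, J}.
Common ancestors: {I}.
The only common ancestor is I, so it is the merge base.

I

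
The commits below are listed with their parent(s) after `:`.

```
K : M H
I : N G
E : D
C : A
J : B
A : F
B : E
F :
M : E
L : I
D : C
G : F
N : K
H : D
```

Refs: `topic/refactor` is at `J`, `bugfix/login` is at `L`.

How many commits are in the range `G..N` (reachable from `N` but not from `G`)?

Reachable from N: {A, C, D, E, F, H, K, M, N}.
Reachable from G: {F, G}.
In N's history but not G's: {A, C, D, E, H, K, M, N} — 8 commits.

8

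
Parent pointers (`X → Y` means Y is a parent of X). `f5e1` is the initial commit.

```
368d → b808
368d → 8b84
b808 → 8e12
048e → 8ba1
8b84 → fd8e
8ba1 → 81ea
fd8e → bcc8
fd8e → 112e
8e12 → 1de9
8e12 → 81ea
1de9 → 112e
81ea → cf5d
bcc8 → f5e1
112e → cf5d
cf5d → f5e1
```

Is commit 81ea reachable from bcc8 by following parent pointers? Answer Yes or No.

No

Ancestors of bcc8: {bcc8, f5e1}.
81ea is not in that set, so it is not an ancestor of bcc8.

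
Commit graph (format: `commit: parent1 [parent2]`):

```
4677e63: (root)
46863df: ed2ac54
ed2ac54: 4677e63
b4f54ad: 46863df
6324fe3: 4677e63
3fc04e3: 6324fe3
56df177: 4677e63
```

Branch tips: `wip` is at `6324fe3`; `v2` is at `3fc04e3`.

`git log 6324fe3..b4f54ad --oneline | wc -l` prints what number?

Reachable from b4f54ad: {4677e63, 46863df, b4f54ad, ed2ac54}.
Reachable from 6324fe3: {4677e63, 6324fe3}.
In b4f54ad's history but not 6324fe3's: {46863df, b4f54ad, ed2ac54} — 3 commits.

3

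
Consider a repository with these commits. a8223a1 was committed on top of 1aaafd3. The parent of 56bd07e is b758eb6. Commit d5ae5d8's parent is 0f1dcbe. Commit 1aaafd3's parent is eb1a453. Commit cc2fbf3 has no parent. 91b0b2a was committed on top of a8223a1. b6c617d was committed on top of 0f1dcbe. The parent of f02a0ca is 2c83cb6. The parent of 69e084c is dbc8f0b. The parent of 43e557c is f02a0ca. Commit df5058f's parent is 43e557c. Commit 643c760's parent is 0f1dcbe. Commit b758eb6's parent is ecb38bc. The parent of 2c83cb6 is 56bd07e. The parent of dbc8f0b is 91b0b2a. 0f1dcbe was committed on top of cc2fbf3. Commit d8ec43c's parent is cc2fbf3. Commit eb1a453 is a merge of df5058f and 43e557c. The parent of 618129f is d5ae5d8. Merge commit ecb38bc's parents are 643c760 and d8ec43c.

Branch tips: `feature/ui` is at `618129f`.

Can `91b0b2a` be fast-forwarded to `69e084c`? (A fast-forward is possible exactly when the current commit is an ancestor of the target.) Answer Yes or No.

A fast-forward from 91b0b2a to 69e084c is possible iff 91b0b2a is an ancestor of 69e084c.
Ancestors of 69e084c: {0f1dcbe, 1aaafd3, 2c83cb6, 43e557c, 56bd07e, 643c760, 69e084c, 91b0b2a, a8223a1, b758eb6, cc2fbf3, d8ec43c, dbc8f0b, df5058f, eb1a453, ecb38bc, f02a0ca}.
91b0b2a is among them, so fast-forward is possible.

Yes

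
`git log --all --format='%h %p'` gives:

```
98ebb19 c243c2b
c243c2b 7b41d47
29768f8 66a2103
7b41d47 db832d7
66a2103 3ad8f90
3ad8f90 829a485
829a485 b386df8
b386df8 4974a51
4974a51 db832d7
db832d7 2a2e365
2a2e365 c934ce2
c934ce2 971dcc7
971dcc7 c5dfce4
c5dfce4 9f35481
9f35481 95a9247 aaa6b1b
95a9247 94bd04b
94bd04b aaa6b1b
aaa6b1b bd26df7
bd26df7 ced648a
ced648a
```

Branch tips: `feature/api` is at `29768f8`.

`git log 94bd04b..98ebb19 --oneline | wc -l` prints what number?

10

Reachable from 98ebb19: {2a2e365, 7b41d47, 94bd04b, 95a9247, 971dcc7, 98ebb19, 9f35481, aaa6b1b, bd26df7, c243c2b, c5dfce4, c934ce2, ced648a, db832d7}.
Reachable from 94bd04b: {94bd04b, aaa6b1b, bd26df7, ced648a}.
In 98ebb19's history but not 94bd04b's: {2a2e365, 7b41d47, 95a9247, 971dcc7, 98ebb19, 9f35481, c243c2b, c5dfce4, c934ce2, db832d7} — 10 commits.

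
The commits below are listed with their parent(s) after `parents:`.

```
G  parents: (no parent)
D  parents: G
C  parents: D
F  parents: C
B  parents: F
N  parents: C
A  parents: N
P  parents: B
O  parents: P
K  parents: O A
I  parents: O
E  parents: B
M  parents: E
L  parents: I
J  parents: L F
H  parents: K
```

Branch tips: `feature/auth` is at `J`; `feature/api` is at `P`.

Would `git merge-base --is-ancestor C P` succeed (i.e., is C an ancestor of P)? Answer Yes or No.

Ancestors of P (commits reachable by following parents): {B, C, D, F, G, P}.
C is in that set, so it is an ancestor of P.

Yes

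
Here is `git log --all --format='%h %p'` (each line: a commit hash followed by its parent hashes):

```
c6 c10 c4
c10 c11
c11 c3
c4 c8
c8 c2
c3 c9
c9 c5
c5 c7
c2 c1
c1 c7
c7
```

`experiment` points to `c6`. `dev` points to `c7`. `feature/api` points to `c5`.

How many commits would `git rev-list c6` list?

Walking parent pointers from c6: reachable set = {c1, c10, c11, c2, c3, c4, c5, c6, c7, c8, c9}.
That is 11 commits.

11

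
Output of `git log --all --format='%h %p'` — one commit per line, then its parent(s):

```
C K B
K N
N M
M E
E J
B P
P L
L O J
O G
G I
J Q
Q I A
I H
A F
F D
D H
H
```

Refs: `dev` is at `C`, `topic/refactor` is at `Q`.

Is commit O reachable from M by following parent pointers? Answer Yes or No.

Ancestors of M: {A, D, E, F, H, I, J, M, Q}.
O is not in that set, so it is not an ancestor of M.

No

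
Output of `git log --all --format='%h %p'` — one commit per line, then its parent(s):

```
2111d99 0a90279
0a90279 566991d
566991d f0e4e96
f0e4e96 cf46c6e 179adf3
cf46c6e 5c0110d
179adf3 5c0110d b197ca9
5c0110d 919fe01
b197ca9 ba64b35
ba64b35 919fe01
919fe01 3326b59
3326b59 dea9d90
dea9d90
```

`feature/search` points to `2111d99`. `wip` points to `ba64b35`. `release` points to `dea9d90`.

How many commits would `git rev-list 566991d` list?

Walking parent pointers from 566991d: reachable set = {179adf3, 3326b59, 566991d, 5c0110d, 919fe01, b197ca9, ba64b35, cf46c6e, dea9d90, f0e4e96}.
That is 10 commits.

10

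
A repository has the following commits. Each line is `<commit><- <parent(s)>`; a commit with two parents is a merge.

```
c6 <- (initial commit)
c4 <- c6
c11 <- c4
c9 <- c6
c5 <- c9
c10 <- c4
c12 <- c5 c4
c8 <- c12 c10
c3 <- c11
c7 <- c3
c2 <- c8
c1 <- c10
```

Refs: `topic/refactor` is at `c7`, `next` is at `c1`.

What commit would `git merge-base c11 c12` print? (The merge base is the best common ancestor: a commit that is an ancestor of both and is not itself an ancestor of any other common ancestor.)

Ancestors of c11: {c11, c4, c6}.
Ancestors of c12: {c12, c4, c5, c6, c9}.
Common ancestors: {c4, c6}.
Among these, c4 is not an ancestor of any other common ancestor — it is the merge base.

c4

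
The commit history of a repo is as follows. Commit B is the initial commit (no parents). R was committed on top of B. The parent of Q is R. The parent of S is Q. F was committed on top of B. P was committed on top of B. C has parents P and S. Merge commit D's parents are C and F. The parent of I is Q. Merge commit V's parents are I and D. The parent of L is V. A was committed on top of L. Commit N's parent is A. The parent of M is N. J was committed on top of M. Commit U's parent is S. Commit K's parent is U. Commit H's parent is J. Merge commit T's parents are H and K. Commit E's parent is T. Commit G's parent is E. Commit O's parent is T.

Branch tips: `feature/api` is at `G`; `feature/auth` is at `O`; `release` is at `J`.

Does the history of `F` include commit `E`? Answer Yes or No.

No

Ancestors of F: {B, F}.
E is not in that set, so it is not an ancestor of F.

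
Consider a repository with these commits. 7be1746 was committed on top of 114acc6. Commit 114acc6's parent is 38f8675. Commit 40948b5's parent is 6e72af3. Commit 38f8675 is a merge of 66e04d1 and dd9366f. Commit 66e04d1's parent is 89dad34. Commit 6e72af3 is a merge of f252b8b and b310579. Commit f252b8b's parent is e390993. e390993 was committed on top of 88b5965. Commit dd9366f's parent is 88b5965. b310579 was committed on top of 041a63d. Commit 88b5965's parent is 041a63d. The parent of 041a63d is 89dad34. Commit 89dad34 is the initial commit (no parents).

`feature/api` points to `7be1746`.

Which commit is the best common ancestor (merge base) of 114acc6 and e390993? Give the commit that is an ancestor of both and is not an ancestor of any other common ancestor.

Ancestors of 114acc6: {041a63d, 114acc6, 38f8675, 66e04d1, 88b5965, 89dad34, dd9366f}.
Ancestors of e390993: {041a63d, 88b5965, 89dad34, e390993}.
Common ancestors: {041a63d, 88b5965, 89dad34}.
Among these, 88b5965 is not an ancestor of any other common ancestor — it is the merge base.

88b5965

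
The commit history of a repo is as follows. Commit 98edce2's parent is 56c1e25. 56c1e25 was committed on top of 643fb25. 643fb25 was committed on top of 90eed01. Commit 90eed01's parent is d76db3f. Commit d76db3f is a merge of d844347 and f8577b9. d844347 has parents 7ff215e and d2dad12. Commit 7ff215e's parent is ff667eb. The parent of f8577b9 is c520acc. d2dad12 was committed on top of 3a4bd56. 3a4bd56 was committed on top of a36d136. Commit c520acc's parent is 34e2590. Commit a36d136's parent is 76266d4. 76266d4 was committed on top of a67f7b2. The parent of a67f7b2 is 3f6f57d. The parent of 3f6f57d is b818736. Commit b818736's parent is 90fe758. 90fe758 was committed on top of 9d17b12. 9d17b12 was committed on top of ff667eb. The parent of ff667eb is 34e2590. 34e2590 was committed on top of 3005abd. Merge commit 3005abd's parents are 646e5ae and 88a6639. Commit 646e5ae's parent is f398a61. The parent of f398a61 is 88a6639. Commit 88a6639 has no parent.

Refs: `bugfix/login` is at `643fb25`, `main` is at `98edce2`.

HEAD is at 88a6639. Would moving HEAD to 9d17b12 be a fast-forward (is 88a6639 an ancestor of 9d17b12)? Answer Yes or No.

Yes

A fast-forward from 88a6639 to 9d17b12 is possible iff 88a6639 is an ancestor of 9d17b12.
Ancestors of 9d17b12: {3005abd, 34e2590, 646e5ae, 88a6639, 9d17b12, f398a61, ff667eb}.
88a6639 is among them, so fast-forward is possible.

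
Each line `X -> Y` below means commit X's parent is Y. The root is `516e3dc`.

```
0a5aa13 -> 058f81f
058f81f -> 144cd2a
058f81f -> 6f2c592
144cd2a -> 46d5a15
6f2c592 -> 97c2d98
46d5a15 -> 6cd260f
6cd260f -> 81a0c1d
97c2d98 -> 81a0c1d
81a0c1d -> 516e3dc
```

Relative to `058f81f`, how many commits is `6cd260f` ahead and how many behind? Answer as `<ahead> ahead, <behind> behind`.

0 ahead, 5 behind

Reachable from 6cd260f: {516e3dc, 6cd260f, 81a0c1d}.
Reachable from 058f81f: {058f81f, 144cd2a, 46d5a15, 516e3dc, 6cd260f, 6f2c592, 81a0c1d, 97c2d98}.
Only in 6cd260f's history (ahead): {} — 0.
Only in 058f81f's history (behind): {058f81f, 144cd2a, 46d5a15, 6f2c592, 97c2d98} — 5.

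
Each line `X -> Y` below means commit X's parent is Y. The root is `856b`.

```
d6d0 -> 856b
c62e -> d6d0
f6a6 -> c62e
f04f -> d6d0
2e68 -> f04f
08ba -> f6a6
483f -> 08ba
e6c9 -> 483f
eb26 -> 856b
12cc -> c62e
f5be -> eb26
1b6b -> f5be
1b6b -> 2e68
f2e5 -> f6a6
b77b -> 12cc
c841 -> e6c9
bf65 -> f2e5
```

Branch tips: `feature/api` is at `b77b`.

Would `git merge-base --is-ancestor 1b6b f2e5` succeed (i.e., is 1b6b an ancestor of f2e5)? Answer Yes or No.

No

Ancestors of f2e5: {856b, c62e, d6d0, f2e5, f6a6}.
1b6b is not in that set, so it is not an ancestor of f2e5.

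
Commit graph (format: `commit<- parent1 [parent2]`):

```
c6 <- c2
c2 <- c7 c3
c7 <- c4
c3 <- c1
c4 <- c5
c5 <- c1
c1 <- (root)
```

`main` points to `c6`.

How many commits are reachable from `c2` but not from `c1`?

Reachable from c2: {c1, c2, c3, c4, c5, c7}.
Reachable from c1: {c1}.
In c2's history but not c1's: {c2, c3, c4, c5, c7} — 5 commits.

5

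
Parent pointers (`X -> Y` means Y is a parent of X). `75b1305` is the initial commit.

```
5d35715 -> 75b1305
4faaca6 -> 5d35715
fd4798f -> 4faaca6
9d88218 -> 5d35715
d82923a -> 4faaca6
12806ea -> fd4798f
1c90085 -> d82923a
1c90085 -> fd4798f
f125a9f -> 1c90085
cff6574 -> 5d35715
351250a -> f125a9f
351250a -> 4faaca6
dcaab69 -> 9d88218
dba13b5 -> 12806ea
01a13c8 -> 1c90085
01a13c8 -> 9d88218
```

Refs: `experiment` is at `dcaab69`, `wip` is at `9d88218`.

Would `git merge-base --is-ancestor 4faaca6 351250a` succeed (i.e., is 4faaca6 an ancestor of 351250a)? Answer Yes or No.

Ancestors of 351250a (commits reachable by following parents): {1c90085, 351250a, 4faaca6, 5d35715, 75b1305, d82923a, f125a9f, fd4798f}.
4faaca6 is in that set, so it is an ancestor of 351250a.

Yes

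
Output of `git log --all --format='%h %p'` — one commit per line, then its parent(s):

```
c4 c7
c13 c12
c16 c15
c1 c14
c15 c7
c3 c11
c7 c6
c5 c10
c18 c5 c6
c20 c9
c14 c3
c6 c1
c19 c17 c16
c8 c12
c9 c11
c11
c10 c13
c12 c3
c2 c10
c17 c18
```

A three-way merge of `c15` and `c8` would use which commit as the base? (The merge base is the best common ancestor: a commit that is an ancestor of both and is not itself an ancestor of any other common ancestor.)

c3

Ancestors of c15: {c1, c11, c14, c15, c3, c6, c7}.
Ancestors of c8: {c11, c12, c3, c8}.
Common ancestors: {c11, c3}.
Among these, c3 is not an ancestor of any other common ancestor — it is the merge base.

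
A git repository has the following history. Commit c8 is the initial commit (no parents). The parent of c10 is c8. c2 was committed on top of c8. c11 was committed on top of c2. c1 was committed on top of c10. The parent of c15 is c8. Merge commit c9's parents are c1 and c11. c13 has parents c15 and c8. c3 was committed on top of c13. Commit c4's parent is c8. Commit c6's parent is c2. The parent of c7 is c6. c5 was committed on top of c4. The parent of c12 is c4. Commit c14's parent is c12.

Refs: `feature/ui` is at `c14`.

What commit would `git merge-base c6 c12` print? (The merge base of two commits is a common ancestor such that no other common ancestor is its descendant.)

Ancestors of c6: {c2, c6, c8}.
Ancestors of c12: {c12, c4, c8}.
Common ancestors: {c8}.
The only common ancestor is c8, so it is the merge base.

c8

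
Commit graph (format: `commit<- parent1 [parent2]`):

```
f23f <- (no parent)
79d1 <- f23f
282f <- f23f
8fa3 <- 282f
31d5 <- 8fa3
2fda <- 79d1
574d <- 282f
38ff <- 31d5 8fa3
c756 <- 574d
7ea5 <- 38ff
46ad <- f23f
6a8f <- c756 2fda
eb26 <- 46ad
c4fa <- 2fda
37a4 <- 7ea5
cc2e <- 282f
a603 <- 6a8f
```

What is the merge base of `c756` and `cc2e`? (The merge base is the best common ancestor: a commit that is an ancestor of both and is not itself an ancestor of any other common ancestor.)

282f

Ancestors of c756: {282f, 574d, c756, f23f}.
Ancestors of cc2e: {282f, cc2e, f23f}.
Common ancestors: {282f, f23f}.
Among these, 282f is not an ancestor of any other common ancestor — it is the merge base.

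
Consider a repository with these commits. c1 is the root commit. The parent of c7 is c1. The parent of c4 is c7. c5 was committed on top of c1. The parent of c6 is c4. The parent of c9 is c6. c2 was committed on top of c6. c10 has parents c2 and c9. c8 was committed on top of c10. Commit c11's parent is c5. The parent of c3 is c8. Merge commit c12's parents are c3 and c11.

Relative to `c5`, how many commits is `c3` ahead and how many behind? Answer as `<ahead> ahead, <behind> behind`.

8 ahead, 1 behind

Reachable from c3: {c1, c10, c2, c3, c4, c6, c7, c8, c9}.
Reachable from c5: {c1, c5}.
Only in c3's history (ahead): {c10, c2, c3, c4, c6, c7, c8, c9} — 8.
Only in c5's history (behind): {c5} — 1.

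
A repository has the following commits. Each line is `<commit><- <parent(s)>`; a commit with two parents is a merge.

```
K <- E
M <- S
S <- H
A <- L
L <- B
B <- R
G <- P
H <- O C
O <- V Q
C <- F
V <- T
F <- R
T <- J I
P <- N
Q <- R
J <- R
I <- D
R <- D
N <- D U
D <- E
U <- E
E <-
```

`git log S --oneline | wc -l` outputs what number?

Walking parent pointers from S: reachable set = {C, D, E, F, H, I, J, O, Q, R, S, T, V}.
That is 13 commits.

13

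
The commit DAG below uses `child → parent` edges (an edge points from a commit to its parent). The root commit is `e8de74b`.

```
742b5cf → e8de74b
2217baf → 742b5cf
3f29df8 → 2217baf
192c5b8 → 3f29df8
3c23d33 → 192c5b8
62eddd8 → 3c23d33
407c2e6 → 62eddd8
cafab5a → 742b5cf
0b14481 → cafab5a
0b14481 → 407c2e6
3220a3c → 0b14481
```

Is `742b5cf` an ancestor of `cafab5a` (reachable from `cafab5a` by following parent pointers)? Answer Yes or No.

Ancestors of cafab5a (commits reachable by following parents): {742b5cf, cafab5a, e8de74b}.
742b5cf is in that set, so it is an ancestor of cafab5a.

Yes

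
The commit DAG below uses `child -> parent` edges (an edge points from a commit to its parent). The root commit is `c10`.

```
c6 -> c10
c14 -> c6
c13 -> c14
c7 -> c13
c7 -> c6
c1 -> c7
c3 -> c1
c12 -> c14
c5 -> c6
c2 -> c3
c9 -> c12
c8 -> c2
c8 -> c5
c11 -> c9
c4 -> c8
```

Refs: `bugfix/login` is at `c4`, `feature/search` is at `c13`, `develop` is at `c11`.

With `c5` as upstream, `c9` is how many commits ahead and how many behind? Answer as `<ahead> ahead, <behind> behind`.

Reachable from c9: {c10, c12, c14, c6, c9}.
Reachable from c5: {c10, c5, c6}.
Only in c9's history (ahead): {c12, c14, c9} — 3.
Only in c5's history (behind): {c5} — 1.

3 ahead, 1 behind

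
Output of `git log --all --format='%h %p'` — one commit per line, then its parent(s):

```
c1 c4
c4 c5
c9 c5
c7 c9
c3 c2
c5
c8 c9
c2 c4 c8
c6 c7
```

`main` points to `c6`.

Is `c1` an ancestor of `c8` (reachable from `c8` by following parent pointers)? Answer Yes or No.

No

Ancestors of c8: {c5, c8, c9}.
c1 is not in that set, so it is not an ancestor of c8.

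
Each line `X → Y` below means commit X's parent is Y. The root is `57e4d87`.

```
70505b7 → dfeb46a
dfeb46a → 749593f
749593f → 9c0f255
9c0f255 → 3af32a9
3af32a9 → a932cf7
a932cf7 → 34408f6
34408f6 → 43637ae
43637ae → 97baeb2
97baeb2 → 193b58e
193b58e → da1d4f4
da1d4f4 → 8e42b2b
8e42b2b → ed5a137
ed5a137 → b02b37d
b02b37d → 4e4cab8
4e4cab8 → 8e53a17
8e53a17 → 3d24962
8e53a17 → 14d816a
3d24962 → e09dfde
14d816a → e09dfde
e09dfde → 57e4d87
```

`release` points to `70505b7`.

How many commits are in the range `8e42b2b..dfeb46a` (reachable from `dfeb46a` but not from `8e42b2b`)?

Reachable from dfeb46a: {14d816a, 193b58e, 34408f6, 3af32a9, 3d24962, 43637ae, 4e4cab8, 57e4d87, 749593f, 8e42b2b, 8e53a17, 97baeb2, 9c0f255, a932cf7, b02b37d, da1d4f4, dfeb46a, e09dfde, ed5a137}.
Reachable from 8e42b2b: {14d816a, 3d24962, 4e4cab8, 57e4d87, 8e42b2b, 8e53a17, b02b37d, e09dfde, ed5a137}.
In dfeb46a's history but not 8e42b2b's: {193b58e, 34408f6, 3af32a9, 43637ae, 749593f, 97baeb2, 9c0f255, a932cf7, da1d4f4, dfeb46a} — 10 commits.

10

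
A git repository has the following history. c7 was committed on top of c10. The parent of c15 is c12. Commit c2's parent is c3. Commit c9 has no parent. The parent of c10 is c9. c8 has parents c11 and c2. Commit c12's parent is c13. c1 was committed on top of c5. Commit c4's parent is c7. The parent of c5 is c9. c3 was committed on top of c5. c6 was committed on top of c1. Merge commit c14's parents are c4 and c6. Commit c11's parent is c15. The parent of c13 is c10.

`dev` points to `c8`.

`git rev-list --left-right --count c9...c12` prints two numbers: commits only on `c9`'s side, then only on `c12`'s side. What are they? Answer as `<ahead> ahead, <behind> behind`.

0 ahead, 3 behind

Reachable from c9: {c9}.
Reachable from c12: {c10, c12, c13, c9}.
Only in c9's history (ahead): {} — 0.
Only in c12's history (behind): {c10, c12, c13} — 3.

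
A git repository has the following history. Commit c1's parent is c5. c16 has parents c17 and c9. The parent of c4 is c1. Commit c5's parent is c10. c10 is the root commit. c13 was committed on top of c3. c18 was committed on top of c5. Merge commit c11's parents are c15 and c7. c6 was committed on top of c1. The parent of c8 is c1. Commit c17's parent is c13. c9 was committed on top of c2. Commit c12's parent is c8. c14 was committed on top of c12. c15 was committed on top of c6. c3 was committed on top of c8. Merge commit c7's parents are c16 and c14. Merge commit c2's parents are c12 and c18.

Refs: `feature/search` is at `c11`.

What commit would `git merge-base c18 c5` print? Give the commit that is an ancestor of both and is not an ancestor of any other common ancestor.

Ancestors of c18: {c10, c18, c5}.
Ancestors of c5: {c10, c5}.
Common ancestors: {c10, c5}.
Among these, c5 is not an ancestor of any other common ancestor — it is the merge base.

c5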